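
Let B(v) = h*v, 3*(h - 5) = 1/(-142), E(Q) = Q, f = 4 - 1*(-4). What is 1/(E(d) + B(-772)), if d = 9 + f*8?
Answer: -213/806245 ≈ -0.00026419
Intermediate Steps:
f = 8 (f = 4 + 4 = 8)
d = 73 (d = 9 + 8*8 = 9 + 64 = 73)
h = 2129/426 (h = 5 + (1/3)/(-142) = 5 + (1/3)*(-1/142) = 5 - 1/426 = 2129/426 ≈ 4.9977)
B(v) = 2129*v/426
1/(E(d) + B(-772)) = 1/(73 + (2129/426)*(-772)) = 1/(73 - 821794/213) = 1/(-806245/213) = -213/806245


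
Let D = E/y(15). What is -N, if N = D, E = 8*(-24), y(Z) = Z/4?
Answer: 256/5 ≈ 51.200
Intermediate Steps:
y(Z) = Z/4 (y(Z) = Z*(1/4) = Z/4)
E = -192
D = -256/5 (D = -192/((1/4)*15) = -192/15/4 = -192*4/15 = -256/5 ≈ -51.200)
N = -256/5 ≈ -51.200
-N = -1*(-256/5) = 256/5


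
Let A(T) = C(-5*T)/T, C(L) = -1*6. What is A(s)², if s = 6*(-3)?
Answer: ⅑ ≈ 0.11111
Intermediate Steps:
s = -18
C(L) = -6
A(T) = -6/T
A(s)² = (-6/(-18))² = (-6*(-1/18))² = (⅓)² = ⅑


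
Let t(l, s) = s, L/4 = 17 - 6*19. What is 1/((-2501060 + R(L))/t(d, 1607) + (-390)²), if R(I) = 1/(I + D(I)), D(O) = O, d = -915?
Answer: 1247032/187732744639 ≈ 6.6426e-6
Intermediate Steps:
L = -388 (L = 4*(17 - 6*19) = 4*(17 - 114) = 4*(-97) = -388)
R(I) = 1/(2*I) (R(I) = 1/(I + I) = 1/(2*I))
1/((-2501060 + R(L))/t(d, 1607) + (-390)²) = 1/((-2501060 + (½)/(-388))/1607 + (-390)²) = 1/((-2501060 + (½)*(-1/388))*(1/1607) + 152100) = 1/((-2501060 - 1/776)*(1/1607) + 152100) = 1/(-1940822561/776*1/1607 + 152100) = 1/(-1940822561/1247032 + 152100) = 1/(187732744639/1247032) = 1247032/187732744639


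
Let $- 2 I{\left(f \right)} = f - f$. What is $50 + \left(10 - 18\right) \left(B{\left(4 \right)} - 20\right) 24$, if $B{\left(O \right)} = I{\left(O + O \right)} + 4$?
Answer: $3122$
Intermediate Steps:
$I{\left(f \right)} = 0$ ($I{\left(f \right)} = - \frac{f - f}{2} = \left(- \frac{1}{2}\right) 0 = 0$)
$B{\left(O \right)} = 4$ ($B{\left(O \right)} = 0 + 4 = 4$)
$50 + \left(10 - 18\right) \left(B{\left(4 \right)} - 20\right) 24 = 50 + \left(10 - 18\right) \left(4 - 20\right) 24 = 50 + - 8 \left(4 - 20\right) 24 = 50 + \left(-8\right) \left(-16\right) 24 = 50 + 128 \cdot 24 = 50 + 3072 = 3122$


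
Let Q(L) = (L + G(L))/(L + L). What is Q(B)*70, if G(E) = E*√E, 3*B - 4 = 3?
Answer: 35 + 35*√21/3 ≈ 88.463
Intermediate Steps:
B = 7/3 (B = 4/3 + (⅓)*3 = 4/3 + 1 = 7/3 ≈ 2.3333)
G(E) = E^(3/2)
Q(L) = (L + L^(3/2))/(2*L) (Q(L) = (L + L^(3/2))/(L + L) = (L + L^(3/2))/((2*L)) = (L + L^(3/2))*(1/(2*L)) = (L + L^(3/2))/(2*L))
Q(B)*70 = ((7/3 + (7/3)^(3/2))/(2*(7/3)))*70 = ((½)*(3/7)*(7/3 + 7*√21/9))*70 = (½ + √21/6)*70 = 35 + 35*√21/3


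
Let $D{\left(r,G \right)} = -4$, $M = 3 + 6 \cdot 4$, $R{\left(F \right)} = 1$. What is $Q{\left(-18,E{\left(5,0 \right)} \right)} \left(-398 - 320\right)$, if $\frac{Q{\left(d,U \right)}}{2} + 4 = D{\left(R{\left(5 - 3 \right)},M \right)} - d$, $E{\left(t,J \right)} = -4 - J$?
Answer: $-14360$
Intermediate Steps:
$M = 27$ ($M = 3 + 24 = 27$)
$Q{\left(d,U \right)} = -16 - 2 d$ ($Q{\left(d,U \right)} = -8 + 2 \left(-4 - d\right) = -8 - \left(8 + 2 d\right) = -16 - 2 d$)
$Q{\left(-18,E{\left(5,0 \right)} \right)} \left(-398 - 320\right) = \left(-16 - -36\right) \left(-398 - 320\right) = \left(-16 + 36\right) \left(-718\right) = 20 \left(-718\right) = -14360$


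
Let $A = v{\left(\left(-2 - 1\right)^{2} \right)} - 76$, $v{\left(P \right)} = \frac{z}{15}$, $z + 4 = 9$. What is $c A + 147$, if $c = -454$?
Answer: $\frac{103499}{3} \approx 34500.0$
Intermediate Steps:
$z = 5$ ($z = -4 + 9 = 5$)
$v{\left(P \right)} = \frac{1}{3}$ ($v{\left(P \right)} = \frac{5}{15} = 5 \cdot \frac{1}{15} = \frac{1}{3}$)
$A = - \frac{227}{3}$ ($A = \frac{1}{3} - 76 = - \frac{227}{3} \approx -75.667$)
$c A + 147 = \left(-454\right) \left(- \frac{227}{3}\right) + 147 = \frac{103058}{3} + 147 = \frac{103499}{3}$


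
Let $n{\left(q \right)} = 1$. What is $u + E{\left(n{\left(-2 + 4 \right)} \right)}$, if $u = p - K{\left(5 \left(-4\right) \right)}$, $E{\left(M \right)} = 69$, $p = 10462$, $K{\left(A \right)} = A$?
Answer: $10551$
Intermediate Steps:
$u = 10482$ ($u = 10462 - 5 \left(-4\right) = 10462 - -20 = 10462 + 20 = 10482$)
$u + E{\left(n{\left(-2 + 4 \right)} \right)} = 10482 + 69 = 10551$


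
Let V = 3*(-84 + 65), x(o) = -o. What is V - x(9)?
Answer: -48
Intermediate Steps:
V = -57 (V = 3*(-19) = -57)
V - x(9) = -57 - (-1)*9 = -57 - 1*(-9) = -57 + 9 = -48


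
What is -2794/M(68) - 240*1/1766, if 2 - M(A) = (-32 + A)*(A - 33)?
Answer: 1158071/555407 ≈ 2.0851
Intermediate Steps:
M(A) = 2 - (-33 + A)*(-32 + A) (M(A) = 2 - (-32 + A)*(A - 33) = 2 - (-32 + A)*(-33 + A) = 2 - (-33 + A)*(-32 + A))
-2794/M(68) - 240*1/1766 = -2794/(-1054 - 1*68² + 65*68) - 240*1/1766 = -2794/(-1054 - 1*4624 + 4420) - 240*1/1766 = -2794/(-1054 - 4624 + 4420) - 120/883 = -2794/(-1258) - 120/883 = -2794*(-1/1258) - 120/883 = 1397/629 - 120/883 = 1158071/555407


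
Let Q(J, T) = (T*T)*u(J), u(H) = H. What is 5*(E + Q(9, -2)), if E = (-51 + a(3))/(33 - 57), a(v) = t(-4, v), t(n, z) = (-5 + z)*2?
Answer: 4595/24 ≈ 191.46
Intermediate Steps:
t(n, z) = -10 + 2*z
a(v) = -10 + 2*v
Q(J, T) = J*T² (Q(J, T) = (T*T)*J = T²*J = J*T²)
E = 55/24 (E = (-51 + (-10 + 2*3))/(33 - 57) = (-51 + (-10 + 6))/(-24) = (-51 - 4)*(-1/24) = -55*(-1/24) = 55/24 ≈ 2.2917)
5*(E + Q(9, -2)) = 5*(55/24 + 9*(-2)²) = 5*(55/24 + 9*4) = 5*(55/24 + 36) = 5*(919/24) = 4595/24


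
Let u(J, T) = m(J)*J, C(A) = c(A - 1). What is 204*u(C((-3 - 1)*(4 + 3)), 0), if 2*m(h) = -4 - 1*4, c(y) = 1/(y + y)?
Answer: 408/29 ≈ 14.069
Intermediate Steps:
c(y) = 1/(2*y)
m(h) = -4 (m(h) = (-4 - 1*4)/2 = (-4 - 4)/2 = (½)*(-8) = -4)
C(A) = 1/(2*(-1 + A)) (C(A) = 1/(2*(A - 1)) = 1/(2*(-1 + A)))
u(J, T) = -4*J
204*u(C((-3 - 1)*(4 + 3)), 0) = 204*(-2/(-1 + (-3 - 1)*(4 + 3))) = 204*(-2/(-1 - 4*7)) = 204*(-2/(-1 - 28)) = 204*(-2/(-29)) = 204*(-2*(-1)/29) = 204*(-4*(-1/58)) = 204*(2/29) = 408/29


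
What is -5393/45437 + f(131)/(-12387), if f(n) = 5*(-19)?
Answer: -62486576/562828119 ≈ -0.11102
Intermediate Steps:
f(n) = -95
-5393/45437 + f(131)/(-12387) = -5393/45437 - 95/(-12387) = -5393*1/45437 - 95*(-1/12387) = -5393/45437 + 95/12387 = -62486576/562828119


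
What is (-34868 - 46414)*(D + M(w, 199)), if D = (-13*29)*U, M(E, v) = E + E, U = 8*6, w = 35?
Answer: 1465189332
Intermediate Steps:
U = 48
M(E, v) = 2*E
D = -18096 (D = -13*29*48 = -377*48 = -18096)
(-34868 - 46414)*(D + M(w, 199)) = (-34868 - 46414)*(-18096 + 2*35) = -81282*(-18096 + 70) = -81282*(-18026) = 1465189332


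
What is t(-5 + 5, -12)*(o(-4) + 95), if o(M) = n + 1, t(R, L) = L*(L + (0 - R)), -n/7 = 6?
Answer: 7776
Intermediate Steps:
n = -42 (n = -7*6 = -42)
t(R, L) = L*(L - R)
o(M) = -41 (o(M) = -42 + 1 = -41)
t(-5 + 5, -12)*(o(-4) + 95) = (-12*(-12 - (-5 + 5)))*(-41 + 95) = -12*(-12 - 1*0)*54 = -12*(-12 + 0)*54 = -12*(-12)*54 = 144*54 = 7776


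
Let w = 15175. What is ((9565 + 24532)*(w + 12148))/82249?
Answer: 931632331/82249 ≈ 11327.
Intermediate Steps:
((9565 + 24532)*(w + 12148))/82249 = ((9565 + 24532)*(15175 + 12148))/82249 = (34097*27323)*(1/82249) = 931632331*(1/82249) = 931632331/82249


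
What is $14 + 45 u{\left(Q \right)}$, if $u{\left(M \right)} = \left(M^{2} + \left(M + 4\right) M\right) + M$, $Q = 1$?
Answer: $329$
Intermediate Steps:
$u{\left(M \right)} = M + M^{2} + M \left(4 + M\right)$ ($u{\left(M \right)} = \left(M^{2} + \left(4 + M\right) M\right) + M = \left(M^{2} + M \left(4 + M\right)\right) + M = M + M^{2} + M \left(4 + M\right)$)
$14 + 45 u{\left(Q \right)} = 14 + 45 \cdot 1 \left(5 + 2 \cdot 1\right) = 14 + 45 \cdot 1 \left(5 + 2\right) = 14 + 45 \cdot 1 \cdot 7 = 14 + 45 \cdot 7 = 14 + 315 = 329$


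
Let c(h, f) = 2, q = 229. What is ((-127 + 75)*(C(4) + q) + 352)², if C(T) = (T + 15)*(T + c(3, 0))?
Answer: 305690256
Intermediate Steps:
C(T) = (2 + T)*(15 + T) (C(T) = (T + 15)*(T + 2) = (15 + T)*(2 + T) = (2 + T)*(15 + T))
((-127 + 75)*(C(4) + q) + 352)² = ((-127 + 75)*((30 + 4² + 17*4) + 229) + 352)² = (-52*((30 + 16 + 68) + 229) + 352)² = (-52*(114 + 229) + 352)² = (-52*343 + 352)² = (-17836 + 352)² = (-17484)² = 305690256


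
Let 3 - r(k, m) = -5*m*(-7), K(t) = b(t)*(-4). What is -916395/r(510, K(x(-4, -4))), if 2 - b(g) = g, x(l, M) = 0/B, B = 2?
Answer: -916395/283 ≈ -3238.1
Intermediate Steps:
x(l, M) = 0 (x(l, M) = 0/2 = 0*(½) = 0)
b(g) = 2 - g
K(t) = -8 + 4*t (K(t) = (2 - t)*(-4) = -8 + 4*t)
r(k, m) = 3 - 35*m (r(k, m) = 3 - (-5*m)*(-7) = 3 - 35*m)
-916395/r(510, K(x(-4, -4))) = -916395/(3 - 35*(-8 + 4*0)) = -916395/(3 - 35*(-8 + 0)) = -916395/(3 - 35*(-8)) = -916395/(3 + 280) = -916395/283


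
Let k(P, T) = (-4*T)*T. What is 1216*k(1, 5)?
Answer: -121600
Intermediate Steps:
k(P, T) = -4*T²
1216*k(1, 5) = 1216*(-4*5²) = 1216*(-4*25) = 1216*(-100) = -121600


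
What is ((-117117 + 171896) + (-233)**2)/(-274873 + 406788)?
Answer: 109068/131915 ≈ 0.82681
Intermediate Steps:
((-117117 + 171896) + (-233)**2)/(-274873 + 406788) = (54779 + 54289)/131915 = 109068*(1/131915) = 109068/131915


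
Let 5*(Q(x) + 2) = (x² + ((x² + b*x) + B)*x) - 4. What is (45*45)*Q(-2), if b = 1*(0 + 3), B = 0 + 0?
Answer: -2430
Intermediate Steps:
B = 0
b = 3 (b = 1*3 = 3)
Q(x) = -14/5 + x²/5 + x*(x² + 3*x)/5 (Q(x) = -2 + ((x² + ((x² + 3*x) + 0)*x) - 4)/5 = -2 + ((x² + (x² + 3*x)*x) - 4)/5 = -2 + ((x² + x*(x² + 3*x)) - 4)/5 = -2 + (-4 + x² + x*(x² + 3*x))/5 = -2 + (-⅘ + x²/5 + x*(x² + 3*x)/5) = -14/5 + x²/5 + x*(x² + 3*x)/5)
(45*45)*Q(-2) = (45*45)*(-14/5 + (⅕)*(-2)³ + (⅘)*(-2)²) = 2025*(-14/5 + (⅕)*(-8) + (⅘)*4) = 2025*(-14/5 - 8/5 + 16/5) = 2025*(-6/5) = -2430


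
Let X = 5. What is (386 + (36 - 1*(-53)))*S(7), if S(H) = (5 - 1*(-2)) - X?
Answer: 950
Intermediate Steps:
S(H) = 2 (S(H) = (5 - 1*(-2)) - 1*5 = (5 + 2) - 5 = 7 - 5 = 2)
(386 + (36 - 1*(-53)))*S(7) = (386 + (36 - 1*(-53)))*2 = (386 + (36 + 53))*2 = (386 + 89)*2 = 475*2 = 950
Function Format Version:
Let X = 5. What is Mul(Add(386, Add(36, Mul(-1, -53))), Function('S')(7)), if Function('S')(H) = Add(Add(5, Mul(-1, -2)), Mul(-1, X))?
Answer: 950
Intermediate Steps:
Function('S')(H) = 2 (Function('S')(H) = Add(Add(5, Mul(-1, -2)), Mul(-1, 5)) = Add(Add(5, 2), -5) = Add(7, -5) = 2)
Mul(Add(386, Add(36, Mul(-1, -53))), Function('S')(7)) = Mul(Add(386, Add(36, Mul(-1, -53))), 2) = Mul(Add(386, Add(36, 53)), 2) = Mul(Add(386, 89), 2) = Mul(475, 2) = 950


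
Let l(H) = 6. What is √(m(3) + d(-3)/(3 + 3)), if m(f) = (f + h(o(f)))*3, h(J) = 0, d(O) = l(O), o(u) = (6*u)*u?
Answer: √10 ≈ 3.1623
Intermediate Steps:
o(u) = 6*u²
d(O) = 6
m(f) = 3*f (m(f) = (f + 0)*3 = f*3 = 3*f)
√(m(3) + d(-3)/(3 + 3)) = √(3*3 + 6/(3 + 3)) = √(9 + 6/6) = √(9 + (⅙)*6) = √(9 + 1) = √10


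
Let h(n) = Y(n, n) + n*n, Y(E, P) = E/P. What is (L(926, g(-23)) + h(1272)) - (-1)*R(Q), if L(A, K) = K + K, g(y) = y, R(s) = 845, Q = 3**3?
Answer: 1618784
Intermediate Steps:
Q = 27
h(n) = 1 + n**2 (h(n) = n/n + n*n = 1 + n**2)
L(A, K) = 2*K
(L(926, g(-23)) + h(1272)) - (-1)*R(Q) = (2*(-23) + (1 + 1272**2)) - (-1)*845 = (-46 + (1 + 1617984)) - 1*(-845) = (-46 + 1617985) + 845 = 1617939 + 845 = 1618784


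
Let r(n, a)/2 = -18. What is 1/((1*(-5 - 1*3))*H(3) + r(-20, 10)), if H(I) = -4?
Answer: -¼ ≈ -0.25000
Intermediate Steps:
r(n, a) = -36 (r(n, a) = 2*(-18) = -36)
1/((1*(-5 - 1*3))*H(3) + r(-20, 10)) = 1/((1*(-5 - 1*3))*(-4) - 36) = 1/((1*(-5 - 3))*(-4) - 36) = 1/((1*(-8))*(-4) - 36) = 1/(-8*(-4) - 36) = 1/(32 - 36) = 1/(-4) = -¼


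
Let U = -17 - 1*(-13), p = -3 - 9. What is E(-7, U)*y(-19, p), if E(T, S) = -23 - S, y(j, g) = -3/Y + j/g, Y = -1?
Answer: -1045/12 ≈ -87.083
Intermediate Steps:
p = -12
y(j, g) = 3 + j/g (y(j, g) = -3/(-1) + j/g = -3*(-1) + j/g = 3 + j/g)
U = -4 (U = -17 + 13 = -4)
E(-7, U)*y(-19, p) = (-23 - 1*(-4))*(3 - 19/(-12)) = (-23 + 4)*(3 - 19*(-1/12)) = -19*(3 + 19/12) = -19*55/12 = -1045/12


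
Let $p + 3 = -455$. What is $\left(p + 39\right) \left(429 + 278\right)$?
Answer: $-296233$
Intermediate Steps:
$p = -458$ ($p = -3 - 455 = -458$)
$\left(p + 39\right) \left(429 + 278\right) = \left(-458 + 39\right) \left(429 + 278\right) = \left(-419\right) 707 = -296233$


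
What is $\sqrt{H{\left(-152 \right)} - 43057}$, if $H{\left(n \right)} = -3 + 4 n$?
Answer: $6 i \sqrt{1213} \approx 208.97 i$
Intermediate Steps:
$\sqrt{H{\left(-152 \right)} - 43057} = \sqrt{\left(-3 + 4 \left(-152\right)\right) - 43057} = \sqrt{\left(-3 - 608\right) - 43057} = \sqrt{-611 - 43057} = \sqrt{-43668} = 6 i \sqrt{1213}$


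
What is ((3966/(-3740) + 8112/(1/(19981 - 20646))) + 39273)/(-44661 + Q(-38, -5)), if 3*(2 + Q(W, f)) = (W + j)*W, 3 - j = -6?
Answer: 30042717219/248498690 ≈ 120.90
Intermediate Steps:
j = 9 (j = 3 - 1*(-6) = 3 + 6 = 9)
Q(W, f) = -2 + W*(9 + W)/3 (Q(W, f) = -2 + ((W + 9)*W)/3 = -2 + ((9 + W)*W)/3 = -2 + (W*(9 + W))/3 = -2 + W*(9 + W)/3)
((3966/(-3740) + 8112/(1/(19981 - 20646))) + 39273)/(-44661 + Q(-38, -5)) = ((3966/(-3740) + 8112/(1/(19981 - 20646))) + 39273)/(-44661 + (-2 + 3*(-38) + (⅓)*(-38)²)) = ((3966*(-1/3740) + 8112/(1/(-665))) + 39273)/(-44661 + (-2 - 114 + (⅓)*1444)) = ((-1983/1870 + 8112/(-1/665)) + 39273)/(-44661 + (-2 - 114 + 1444/3)) = ((-1983/1870 + 8112*(-665)) + 39273)/(-44661 + 1096/3) = ((-1983/1870 - 5394480) + 39273)/(-132887/3) = (-10087679583/1870 + 39273)*(-3/132887) = -10014239073/1870*(-3/132887) = 30042717219/248498690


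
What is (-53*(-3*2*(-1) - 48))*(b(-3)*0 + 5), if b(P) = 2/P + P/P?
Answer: 11130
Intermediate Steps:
b(P) = 1 + 2/P (b(P) = 2/P + 1 = 1 + 2/P)
(-53*(-3*2*(-1) - 48))*(b(-3)*0 + 5) = (-53*(-3*2*(-1) - 48))*(((2 - 3)/(-3))*0 + 5) = (-53*(-6*(-1) - 48))*(-⅓*(-1)*0 + 5) = (-53*(6 - 48))*((⅓)*0 + 5) = (-53*(-42))*(0 + 5) = 2226*5 = 11130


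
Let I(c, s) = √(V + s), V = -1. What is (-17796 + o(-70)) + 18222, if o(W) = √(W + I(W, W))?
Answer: 426 + √(-70 + I*√71) ≈ 426.5 + 8.3817*I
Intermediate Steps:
I(c, s) = √(-1 + s)
o(W) = √(W + √(-1 + W))
(-17796 + o(-70)) + 18222 = (-17796 + √(-70 + √(-1 - 70))) + 18222 = (-17796 + √(-70 + √(-71))) + 18222 = (-17796 + √(-70 + I*√71)) + 18222 = 426 + √(-70 + I*√71)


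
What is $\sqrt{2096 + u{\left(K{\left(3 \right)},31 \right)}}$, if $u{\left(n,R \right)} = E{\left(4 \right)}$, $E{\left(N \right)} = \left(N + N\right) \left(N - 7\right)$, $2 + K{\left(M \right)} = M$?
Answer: $2 \sqrt{518} \approx 45.519$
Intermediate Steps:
$K{\left(M \right)} = -2 + M$
$E{\left(N \right)} = 2 N \left(-7 + N\right)$
$u{\left(n,R \right)} = -24$ ($u{\left(n,R \right)} = 2 \cdot 4 \left(-7 + 4\right) = 2 \cdot 4 \left(-3\right) = -24$)
$\sqrt{2096 + u{\left(K{\left(3 \right)},31 \right)}} = \sqrt{2096 - 24} = \sqrt{2072} = 2 \sqrt{518}$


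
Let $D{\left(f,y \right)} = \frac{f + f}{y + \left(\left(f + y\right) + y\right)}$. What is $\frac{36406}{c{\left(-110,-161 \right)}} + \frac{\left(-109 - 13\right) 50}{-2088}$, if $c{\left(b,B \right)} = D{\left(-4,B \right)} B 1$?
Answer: $- \frac{2313237671}{168084} \approx -13762.0$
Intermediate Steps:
$D{\left(f,y \right)} = \frac{2 f}{f + 3 y}$ ($D{\left(f,y \right)} = \frac{2 f}{y + \left(f + 2 y\right)} = \frac{2 f}{f + 3 y}$)
$c{\left(b,B \right)} = - \frac{8 B}{-4 + 3 B}$ ($c{\left(b,B \right)} = 2 \left(-4\right) \frac{1}{-4 + 3 B} B 1 = - \frac{8}{-4 + 3 B} B 1 = - \frac{8 B}{-4 + 3 B} 1 = - \frac{8 B}{-4 + 3 B}$)
$\frac{36406}{c{\left(-110,-161 \right)}} + \frac{\left(-109 - 13\right) 50}{-2088} = \frac{36406}{\left(-8\right) \left(-161\right) \frac{1}{-4 + 3 \left(-161\right)}} + \frac{\left(-109 - 13\right) 50}{-2088} = \frac{36406}{\left(-8\right) \left(-161\right) \frac{1}{-4 - 483}} + \left(-122\right) 50 \left(- \frac{1}{2088}\right) = \frac{36406}{\left(-8\right) \left(-161\right) \frac{1}{-487}} - - \frac{1525}{522} = \frac{36406}{\left(-8\right) \left(-161\right) \left(- \frac{1}{487}\right)} + \frac{1525}{522} = \frac{36406}{- \frac{1288}{487}} + \frac{1525}{522} = 36406 \left(- \frac{487}{1288}\right) + \frac{1525}{522} = - \frac{8864861}{644} + \frac{1525}{522} = - \frac{2313237671}{168084}$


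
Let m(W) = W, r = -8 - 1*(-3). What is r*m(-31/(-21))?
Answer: -155/21 ≈ -7.3810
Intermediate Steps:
r = -5 (r = -8 + 3 = -5)
r*m(-31/(-21)) = -(-155)/(-21) = -(-155)*(-1)/21 = -5*31/21 = -155/21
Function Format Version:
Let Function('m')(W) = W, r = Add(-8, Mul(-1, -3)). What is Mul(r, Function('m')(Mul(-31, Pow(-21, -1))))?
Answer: Rational(-155, 21) ≈ -7.3810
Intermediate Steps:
r = -5 (r = Add(-8, 3) = -5)
Mul(r, Function('m')(Mul(-31, Pow(-21, -1)))) = Mul(-5, Mul(-31, Pow(-21, -1))) = Mul(-5, Mul(-31, Rational(-1, 21))) = Mul(-5, Rational(31, 21)) = Rational(-155, 21)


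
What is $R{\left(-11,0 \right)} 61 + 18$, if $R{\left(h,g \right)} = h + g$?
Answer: $-653$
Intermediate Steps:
$R{\left(h,g \right)} = g + h$
$R{\left(-11,0 \right)} 61 + 18 = \left(0 - 11\right) 61 + 18 = \left(-11\right) 61 + 18 = -671 + 18 = -653$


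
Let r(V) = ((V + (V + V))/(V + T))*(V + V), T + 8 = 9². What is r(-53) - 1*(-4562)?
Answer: 54047/10 ≈ 5404.7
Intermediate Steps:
T = 73 (T = -8 + 9² = -8 + 81 = 73)
r(V) = 6*V²/(73 + V) (r(V) = ((V + (V + V))/(V + 73))*(V + V) = ((V + 2*V)/(73 + V))*(2*V) = ((3*V)/(73 + V))*(2*V) = (3*V/(73 + V))*(2*V) = 6*V²/(73 + V))
r(-53) - 1*(-4562) = 6*(-53)²/(73 - 53) - 1*(-4562) = 6*2809/20 + 4562 = 6*2809*(1/20) + 4562 = 8427/10 + 4562 = 54047/10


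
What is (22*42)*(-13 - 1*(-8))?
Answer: -4620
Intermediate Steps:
(22*42)*(-13 - 1*(-8)) = 924*(-13 + 8) = 924*(-5) = -4620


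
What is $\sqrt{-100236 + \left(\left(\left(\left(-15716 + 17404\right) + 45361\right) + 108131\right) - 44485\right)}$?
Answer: $\sqrt{10459} \approx 102.27$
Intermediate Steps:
$\sqrt{-100236 + \left(\left(\left(\left(-15716 + 17404\right) + 45361\right) + 108131\right) - 44485\right)} = \sqrt{-100236 + \left(\left(\left(1688 + 45361\right) + 108131\right) - 44485\right)} = \sqrt{-100236 + \left(\left(47049 + 108131\right) - 44485\right)} = \sqrt{-100236 + \left(155180 - 44485\right)} = \sqrt{-100236 + 110695} = \sqrt{10459}$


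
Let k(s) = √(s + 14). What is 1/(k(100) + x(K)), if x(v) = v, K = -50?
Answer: -25/1193 - √114/2386 ≈ -0.025430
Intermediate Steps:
k(s) = √(14 + s)
1/(k(100) + x(K)) = 1/(√(14 + 100) - 50) = 1/(√114 - 50) = 1/(-50 + √114)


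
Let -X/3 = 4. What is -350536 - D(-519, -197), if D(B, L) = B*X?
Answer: -356764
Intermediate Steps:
X = -12 (X = -3*4 = -12)
D(B, L) = -12*B (D(B, L) = B*(-12) = -12*B)
-350536 - D(-519, -197) = -350536 - (-12)*(-519) = -350536 - 1*6228 = -350536 - 6228 = -356764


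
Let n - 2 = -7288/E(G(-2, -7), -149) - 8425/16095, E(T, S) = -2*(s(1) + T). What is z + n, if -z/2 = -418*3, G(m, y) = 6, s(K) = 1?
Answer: 68276071/22533 ≈ 3030.0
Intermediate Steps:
E(T, S) = -2 - 2*T (E(T, S) = -2*(1 + T) = -2 - 2*T)
z = 2508 (z = -(-836)*3 = -2*(-1254) = 2508)
n = 11763307/22533 (n = 2 + (-7288/(-2 - 2*6) - 8425/16095) = 2 + (-7288/(-2 - 12) - 8425*1/16095) = 2 + (-7288/(-14) - 1685/3219) = 2 + (-7288*(-1/14) - 1685/3219) = 2 + (3644/7 - 1685/3219) = 2 + 11718241/22533 = 11763307/22533 ≈ 522.05)
z + n = 2508 + 11763307/22533 = 68276071/22533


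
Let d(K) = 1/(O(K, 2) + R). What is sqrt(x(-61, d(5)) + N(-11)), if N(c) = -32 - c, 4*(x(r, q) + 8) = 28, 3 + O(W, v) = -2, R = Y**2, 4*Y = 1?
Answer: I*sqrt(22) ≈ 4.6904*I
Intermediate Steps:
Y = 1/4 (Y = (1/4)*1 = 1/4 ≈ 0.25000)
R = 1/16 (R = (1/4)**2 = 1/16 ≈ 0.062500)
O(W, v) = -5 (O(W, v) = -3 - 2 = -5)
d(K) = -16/79 (d(K) = 1/(-5 + 1/16) = 1/(-79/16) = -16/79)
x(r, q) = -1 (x(r, q) = -8 + (1/4)*28 = -8 + 7 = -1)
sqrt(x(-61, d(5)) + N(-11)) = sqrt(-1 + (-32 - 1*(-11))) = sqrt(-1 + (-32 + 11)) = sqrt(-1 - 21) = sqrt(-22) = I*sqrt(22)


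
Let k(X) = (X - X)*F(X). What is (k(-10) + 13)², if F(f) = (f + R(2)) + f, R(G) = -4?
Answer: 169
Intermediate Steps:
F(f) = -4 + 2*f (F(f) = (f - 4) + f = (-4 + f) + f = -4 + 2*f)
k(X) = 0 (k(X) = (X - X)*(-4 + 2*X) = 0*(-4 + 2*X) = 0)
(k(-10) + 13)² = (0 + 13)² = 13² = 169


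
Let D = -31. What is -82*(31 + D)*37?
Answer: 0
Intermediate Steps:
-82*(31 + D)*37 = -82*(31 - 31)*37 = -82*0*37 = 0*37 = 0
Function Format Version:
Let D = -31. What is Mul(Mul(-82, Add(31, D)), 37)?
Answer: 0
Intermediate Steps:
Mul(Mul(-82, Add(31, D)), 37) = Mul(Mul(-82, Add(31, -31)), 37) = Mul(Mul(-82, 0), 37) = Mul(0, 37) = 0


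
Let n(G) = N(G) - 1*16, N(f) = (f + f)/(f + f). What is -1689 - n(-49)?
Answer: -1674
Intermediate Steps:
N(f) = 1 (N(f) = (2*f)/((2*f)) = (2*f)*(1/(2*f)) = 1)
n(G) = -15 (n(G) = 1 - 1*16 = 1 - 16 = -15)
-1689 - n(-49) = -1689 - 1*(-15) = -1689 + 15 = -1674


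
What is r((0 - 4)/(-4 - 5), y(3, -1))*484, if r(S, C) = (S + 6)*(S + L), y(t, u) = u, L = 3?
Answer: 870232/81 ≈ 10744.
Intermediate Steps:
r(S, C) = (3 + S)*(6 + S) (r(S, C) = (S + 6)*(S + 3) = (6 + S)*(3 + S) = (3 + S)*(6 + S))
r((0 - 4)/(-4 - 5), y(3, -1))*484 = (18 + ((0 - 4)/(-4 - 5))² + 9*((0 - 4)/(-4 - 5)))*484 = (18 + (-4/(-9))² + 9*(-4/(-9)))*484 = (18 + (-4*(-⅑))² + 9*(-4*(-⅑)))*484 = (18 + (4/9)² + 9*(4/9))*484 = (18 + 16/81 + 4)*484 = (1798/81)*484 = 870232/81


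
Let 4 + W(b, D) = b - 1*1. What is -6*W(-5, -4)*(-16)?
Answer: -960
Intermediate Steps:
W(b, D) = -5 + b (W(b, D) = -4 + (b - 1*1) = -4 + (b - 1) = -4 + (-1 + b) = -5 + b)
-6*W(-5, -4)*(-16) = -6*(-5 - 5)*(-16) = -6*(-10)*(-16) = 60*(-16) = -960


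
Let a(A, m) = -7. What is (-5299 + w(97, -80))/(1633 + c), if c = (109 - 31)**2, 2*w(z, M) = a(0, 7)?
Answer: -10605/15434 ≈ -0.68712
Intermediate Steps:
w(z, M) = -7/2 (w(z, M) = (1/2)*(-7) = -7/2)
c = 6084 (c = 78**2 = 6084)
(-5299 + w(97, -80))/(1633 + c) = (-5299 - 7/2)/(1633 + 6084) = -10605/2/7717 = -10605/2*1/7717 = -10605/15434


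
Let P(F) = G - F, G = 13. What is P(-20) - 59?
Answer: -26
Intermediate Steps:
P(F) = 13 - F
P(-20) - 59 = (13 - 1*(-20)) - 59 = (13 + 20) - 59 = 33 - 59 = -26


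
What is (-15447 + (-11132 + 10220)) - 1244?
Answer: -17603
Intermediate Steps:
(-15447 + (-11132 + 10220)) - 1244 = (-15447 - 912) - 1244 = -16359 - 1244 = -17603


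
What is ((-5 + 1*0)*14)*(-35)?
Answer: 2450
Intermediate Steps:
((-5 + 1*0)*14)*(-35) = ((-5 + 0)*14)*(-35) = -5*14*(-35) = -70*(-35) = 2450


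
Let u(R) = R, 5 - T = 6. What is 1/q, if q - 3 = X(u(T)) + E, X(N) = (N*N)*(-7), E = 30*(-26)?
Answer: -1/784 ≈ -0.0012755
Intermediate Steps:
T = -1 (T = 5 - 1*6 = 5 - 6 = -1)
E = -780
X(N) = -7*N² (X(N) = N²*(-7) = -7*N²)
q = -784 (q = 3 + (-7*(-1)² - 780) = 3 + (-7*1 - 780) = 3 + (-7 - 780) = 3 - 787 = -784)
1/q = 1/(-784) = -1/784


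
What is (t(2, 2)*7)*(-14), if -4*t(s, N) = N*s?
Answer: 98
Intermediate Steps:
t(s, N) = -N*s/4
(t(2, 2)*7)*(-14) = (-1/4*2*2*7)*(-14) = -1*7*(-14) = -7*(-14) = 98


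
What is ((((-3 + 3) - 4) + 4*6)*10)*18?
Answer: 3600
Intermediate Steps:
((((-3 + 3) - 4) + 4*6)*10)*18 = (((0 - 4) + 24)*10)*18 = ((-4 + 24)*10)*18 = (20*10)*18 = 200*18 = 3600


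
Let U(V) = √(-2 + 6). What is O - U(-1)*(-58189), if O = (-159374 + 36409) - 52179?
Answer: -58766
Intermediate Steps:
U(V) = 2 (U(V) = √4 = 2)
O = -175144 (O = -122965 - 52179 = -175144)
O - U(-1)*(-58189) = -175144 - 2*(-58189) = -175144 - 1*(-116378) = -175144 + 116378 = -58766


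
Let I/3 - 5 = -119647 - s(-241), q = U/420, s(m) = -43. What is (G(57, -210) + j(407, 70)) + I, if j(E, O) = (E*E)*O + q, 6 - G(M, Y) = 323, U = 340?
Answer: 235962653/21 ≈ 1.1236e+7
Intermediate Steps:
G(M, Y) = -317 (G(M, Y) = 6 - 1*323 = 6 - 323 = -317)
q = 17/21 (q = 340/420 = 340*(1/420) = 17/21 ≈ 0.80952)
j(E, O) = 17/21 + O*E**2 (j(E, O) = (E*E)*O + 17/21 = E**2*O + 17/21 = O*E**2 + 17/21 = 17/21 + O*E**2)
I = -358797 (I = 15 + 3*(-119647 - 1*(-43)) = 15 + 3*(-119647 + 43) = 15 + 3*(-119604) = 15 - 358812 = -358797)
(G(57, -210) + j(407, 70)) + I = (-317 + (17/21 + 70*407**2)) - 358797 = (-317 + (17/21 + 70*165649)) - 358797 = (-317 + (17/21 + 11595430)) - 358797 = (-317 + 243504047/21) - 358797 = 243497390/21 - 358797 = 235962653/21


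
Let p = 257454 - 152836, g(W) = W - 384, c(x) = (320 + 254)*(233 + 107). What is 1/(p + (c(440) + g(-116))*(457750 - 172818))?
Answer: 1/55464967738 ≈ 1.8029e-11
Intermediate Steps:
c(x) = 195160 (c(x) = 574*340 = 195160)
g(W) = -384 + W
p = 104618
1/(p + (c(440) + g(-116))*(457750 - 172818)) = 1/(104618 + (195160 + (-384 - 116))*(457750 - 172818)) = 1/(104618 + (195160 - 500)*284932) = 1/(104618 + 194660*284932) = 1/(104618 + 55464863120) = 1/55464967738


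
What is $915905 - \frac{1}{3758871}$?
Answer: $\frac{3442768743254}{3758871} \approx 9.1591 \cdot 10^{5}$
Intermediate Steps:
$915905 - \frac{1}{3758871} = \frac{3442768743254}{3758871}$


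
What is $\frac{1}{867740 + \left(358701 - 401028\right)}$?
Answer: $\frac{1}{825413} \approx 1.2115 \cdot 10^{-6}$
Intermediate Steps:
$\frac{1}{867740 + \left(358701 - 401028\right)} = \frac{1}{867740 - 42327} = \frac{1}{825413}$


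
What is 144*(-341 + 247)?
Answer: -13536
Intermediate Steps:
144*(-341 + 247) = 144*(-94) = -13536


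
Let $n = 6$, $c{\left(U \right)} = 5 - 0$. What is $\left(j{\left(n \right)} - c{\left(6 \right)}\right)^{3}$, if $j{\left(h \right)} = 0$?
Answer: $-125$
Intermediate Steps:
$c{\left(U \right)} = 5$ ($c{\left(U \right)} = 5 + 0 = 5$)
$\left(j{\left(n \right)} - c{\left(6 \right)}\right)^{3} = \left(0 - 5\right)^{3} = \left(-5\right)^{3} = -125$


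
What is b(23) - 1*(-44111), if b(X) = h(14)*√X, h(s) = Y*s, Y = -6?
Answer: 44111 - 84*√23 ≈ 43708.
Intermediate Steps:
h(s) = -6*s
b(X) = -84*√X (b(X) = (-6*14)*√X = -84*√X)
b(23) - 1*(-44111) = -84*√23 - 1*(-44111) = -84*√23 + 44111 = 44111 - 84*√23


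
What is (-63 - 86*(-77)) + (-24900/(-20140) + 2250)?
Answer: 8871908/1007 ≈ 8810.2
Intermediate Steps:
(-63 - 86*(-77)) + (-24900/(-20140) + 2250) = (-63 + 6622) + (-24900*(-1/20140) + 2250) = 6559 + (1245/1007 + 2250) = 6559 + 2266995/1007 = 8871908/1007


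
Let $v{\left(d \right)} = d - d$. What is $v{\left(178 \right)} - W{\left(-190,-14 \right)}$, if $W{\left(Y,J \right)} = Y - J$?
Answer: $176$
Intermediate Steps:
$v{\left(d \right)} = 0$
$v{\left(178 \right)} - W{\left(-190,-14 \right)} = 0 - \left(-190 - -14\right) = 0 - \left(-190 + 14\right) = 0 - -176 = 0 + 176 = 176$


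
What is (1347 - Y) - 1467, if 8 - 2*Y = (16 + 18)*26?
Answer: 318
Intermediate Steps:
Y = -438 (Y = 4 - (16 + 18)*26/2 = 4 - 17*26 = 4 - ½*884 = 4 - 442 = -438)
(1347 - Y) - 1467 = (1347 - 1*(-438)) - 1467 = (1347 + 438) - 1467 = 1785 - 1467 = 318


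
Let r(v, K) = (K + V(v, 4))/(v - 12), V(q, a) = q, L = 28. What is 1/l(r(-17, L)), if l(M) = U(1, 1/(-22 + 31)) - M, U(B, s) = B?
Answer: 29/40 ≈ 0.72500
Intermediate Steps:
r(v, K) = (K + v)/(-12 + v) (r(v, K) = (K + v)/(v - 12) = (K + v)/(-12 + v))
l(M) = 1 - M
1/l(r(-17, L)) = 1/(1 - (28 - 17)/(-12 - 17)) = 1/(1 - 11/(-29)) = 1/(1 - (-1)*11/29) = 1/(1 - 1*(-11/29)) = 1/(1 + 11/29) = 1/(40/29) = 29/40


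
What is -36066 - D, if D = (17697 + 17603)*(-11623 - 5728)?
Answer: 612454234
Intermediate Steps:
D = -612490300 (D = 35300*(-17351) = -612490300)
-36066 - D = -36066 - 1*(-612490300) = -36066 + 612490300 = 612454234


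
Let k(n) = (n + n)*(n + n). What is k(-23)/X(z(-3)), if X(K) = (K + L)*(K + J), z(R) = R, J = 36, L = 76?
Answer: 2116/2409 ≈ 0.87837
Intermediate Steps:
k(n) = 4*n**2 (k(n) = (2*n)*(2*n) = 4*n**2)
X(K) = (36 + K)*(76 + K) (X(K) = (K + 76)*(K + 36) = (76 + K)*(36 + K) = (36 + K)*(76 + K))
k(-23)/X(z(-3)) = (4*(-23)**2)/(2736 + (-3)**2 + 112*(-3)) = (4*529)/(2736 + 9 - 336) = 2116/2409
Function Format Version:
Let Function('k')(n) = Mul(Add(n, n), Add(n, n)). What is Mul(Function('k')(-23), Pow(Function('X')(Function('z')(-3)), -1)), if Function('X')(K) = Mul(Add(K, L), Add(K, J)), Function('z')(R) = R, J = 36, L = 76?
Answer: Rational(2116, 2409) ≈ 0.87837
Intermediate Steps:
Function('k')(n) = Mul(4, Pow(n, 2)) (Function('k')(n) = Mul(Mul(2, n), Mul(2, n)) = Mul(4, Pow(n, 2)))
Function('X')(K) = Mul(Add(36, K), Add(76, K)) (Function('X')(K) = Mul(Add(K, 76), Add(K, 36)) = Mul(Add(76, K), Add(36, K)) = Mul(Add(36, K), Add(76, K)))
Mul(Function('k')(-23), Pow(Function('X')(Function('z')(-3)), -1)) = Mul(Mul(4, Pow(-23, 2)), Pow(Add(2736, Pow(-3, 2), Mul(112, -3)), -1)) = Mul(Mul(4, 529), Pow(Add(2736, 9, -336), -1)) = Mul(2116, Pow(2409, -1)) = Mul(2116, Rational(1, 2409)) = Rational(2116, 2409)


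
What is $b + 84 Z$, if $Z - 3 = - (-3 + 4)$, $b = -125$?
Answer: $43$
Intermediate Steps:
$Z = 2$ ($Z = 3 - \left(-3 + 4\right) = 3 - 1 = 2$)
$b + 84 Z = -125 + 84 \cdot 2 = -125 + 168 = 43$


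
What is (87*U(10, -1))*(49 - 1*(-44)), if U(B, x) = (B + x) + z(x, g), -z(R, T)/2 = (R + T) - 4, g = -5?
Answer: 234639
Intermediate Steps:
z(R, T) = 8 - 2*R - 2*T (z(R, T) = -2*((R + T) - 4) = -2*(-4 + R + T) = 8 - 2*R - 2*T)
U(B, x) = 18 + B - x (U(B, x) = (B + x) + (8 - 2*x - 2*(-5)) = (B + x) + (8 - 2*x + 10) = (B + x) + (18 - 2*x) = 18 + B - x)
(87*U(10, -1))*(49 - 1*(-44)) = (87*(18 + 10 - 1*(-1)))*(49 - 1*(-44)) = (87*(18 + 10 + 1))*(49 + 44) = (87*29)*93 = 2523*93 = 234639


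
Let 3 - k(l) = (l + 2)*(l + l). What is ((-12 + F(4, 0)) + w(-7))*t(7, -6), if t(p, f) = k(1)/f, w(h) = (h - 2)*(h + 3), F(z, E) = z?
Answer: 14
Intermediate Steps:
w(h) = (-2 + h)*(3 + h)
k(l) = 3 - 2*l*(2 + l) (k(l) = 3 - (l + 2)*(l + l) = 3 - (2 + l)*2*l = 3 - 2*l*(2 + l))
t(p, f) = -3/f (t(p, f) = (3 - 4*1 - 2*1**2)/f = (3 - 4 - 2*1)/f = (3 - 4 - 2)/f = -3/f)
((-12 + F(4, 0)) + w(-7))*t(7, -6) = ((-12 + 4) + (-6 - 7 + (-7)**2))*(-3/(-6)) = (-8 + (-6 - 7 + 49))*(-3*(-1/6)) = (-8 + 36)*(1/2) = 28*(1/2) = 14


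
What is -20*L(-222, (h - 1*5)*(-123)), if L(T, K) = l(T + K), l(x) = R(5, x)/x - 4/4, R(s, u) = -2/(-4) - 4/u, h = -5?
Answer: 1269455/63504 ≈ 19.990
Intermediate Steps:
R(s, u) = ½ - 4/u (R(s, u) = -2*(-¼) - 4/u = ½ - 4/u)
l(x) = -1 + (-8 + x)/(2*x²) (l(x) = ((-8 + x)/(2*x))/x - 4/4 = (-8 + x)/(2*x²) - 4*¼ = (-8 + x)/(2*x²) - 1 = -1 + (-8 + x)/(2*x²))
L(T, K) = (-4 + K/2 + T/2 - (K + T)²)/(K + T)² (L(T, K) = (-4 + (T + K)/2 - (T + K)²)/(T + K)² = (-4 + (K + T)/2 - (K + T)²)/(K + T)² = (-4 + (K/2 + T/2) - (K + T)²)/(K + T)² = (-4 + K/2 + T/2 - (K + T)²)/(K + T)²)
-20*L(-222, (h - 1*5)*(-123)) = -10*(-8 + (-5 - 1*5)*(-123) - 222 - 2*((-5 - 1*5)*(-123) - 222)²)/((-5 - 1*5)*(-123) - 222)² = -10*(-8 + (-5 - 5)*(-123) - 222 - 2*((-5 - 5)*(-123) - 222)²)/((-5 - 5)*(-123) - 222)² = -10*(-8 - 10*(-123) - 222 - 2*(-10*(-123) - 222)²)/(-10*(-123) - 222)² = -10*(-8 + 1230 - 222 - 2*(1230 - 222)²)/(1230 - 222)² = -10*(-8 + 1230 - 222 - 2*1008²)/1008² = -10*(-8 + 1230 - 222 - 2*1016064)/1016064 = -10*(-8 + 1230 - 222 - 2032128)/1016064 = -10*(-2031128)/1016064 = -20*(-253891/254016) = 1269455/63504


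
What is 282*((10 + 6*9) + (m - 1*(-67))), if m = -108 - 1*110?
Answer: -24534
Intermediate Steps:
m = -218 (m = -108 - 110 = -218)
282*((10 + 6*9) + (m - 1*(-67))) = 282*((10 + 6*9) + (-218 - 1*(-67))) = 282*((10 + 54) + (-218 + 67)) = 282*(64 - 151) = 282*(-87) = -24534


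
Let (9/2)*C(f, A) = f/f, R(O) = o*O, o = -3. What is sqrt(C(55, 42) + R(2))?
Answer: 2*I*sqrt(13)/3 ≈ 2.4037*I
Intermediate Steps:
R(O) = -3*O
C(f, A) = 2/9 (C(f, A) = 2*(f/f)/9 = (2/9)*1 = 2/9)
sqrt(C(55, 42) + R(2)) = sqrt(2/9 - 3*2) = sqrt(2/9 - 6) = sqrt(-52/9) = 2*I*sqrt(13)/3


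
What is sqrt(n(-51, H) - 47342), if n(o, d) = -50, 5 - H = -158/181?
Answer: 4*I*sqrt(2962) ≈ 217.7*I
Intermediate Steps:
H = 1063/181 (H = 5 - (-158)/181 = 5 - 1*(-158/181) = 5 + 158/181 = 1063/181 ≈ 5.8729)
sqrt(n(-51, H) - 47342) = sqrt(-50 - 47342) = sqrt(-47392) = 4*I*sqrt(2962)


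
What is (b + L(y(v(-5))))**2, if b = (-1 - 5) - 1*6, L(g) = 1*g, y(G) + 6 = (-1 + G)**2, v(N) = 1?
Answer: 324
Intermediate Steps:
y(G) = -6 + (-1 + G)**2
L(g) = g
b = -12 (b = -6 - 6 = -12)
(b + L(y(v(-5))))**2 = (-12 + (-6 + (-1 + 1)**2))**2 = (-12 + (-6 + 0**2))**2 = (-12 + (-6 + 0))**2 = (-12 - 6)**2 = (-18)**2 = 324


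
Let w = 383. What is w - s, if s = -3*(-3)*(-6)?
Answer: 437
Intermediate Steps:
s = -54 (s = 9*(-6) = -54)
w - s = 383 - 1*(-54) = 383 + 54 = 437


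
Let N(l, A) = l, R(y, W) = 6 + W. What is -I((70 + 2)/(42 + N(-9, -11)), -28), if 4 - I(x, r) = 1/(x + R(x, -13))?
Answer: -223/53 ≈ -4.2076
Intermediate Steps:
I(x, r) = 4 - 1/(-7 + x) (I(x, r) = 4 - 1/(x + (6 - 13)) = 4 - 1/(x - 7) = 4 - 1/(-7 + x))
-I((70 + 2)/(42 + N(-9, -11)), -28) = -(-29 + 4*((70 + 2)/(42 - 9)))/(-7 + (70 + 2)/(42 - 9)) = -(-29 + 4*(72/33))/(-7 + 72/33) = -(-29 + 4*(72*(1/33)))/(-7 + 72*(1/33)) = -(-29 + 4*(24/11))/(-7 + 24/11) = -(-29 + 96/11)/(-53/11) = -(-11)*(-223)/(53*11) = -1*223/53 = -223/53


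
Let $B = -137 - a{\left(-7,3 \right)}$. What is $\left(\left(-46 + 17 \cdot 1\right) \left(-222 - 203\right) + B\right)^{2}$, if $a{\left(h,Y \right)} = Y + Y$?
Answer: $148401124$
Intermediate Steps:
$a{\left(h,Y \right)} = 2 Y$
$B = -143$ ($B = -137 - 2 \cdot 3 = -137 - 6 = -143$)
$\left(\left(-46 + 17 \cdot 1\right) \left(-222 - 203\right) + B\right)^{2} = \left(\left(-46 + 17 \cdot 1\right) \left(-222 - 203\right) - 143\right)^{2} = \left(\left(-46 + 17\right) \left(-425\right) - 143\right)^{2} = \left(\left(-29\right) \left(-425\right) - 143\right)^{2} = \left(12325 - 143\right)^{2} = 12182^{2} = 148401124$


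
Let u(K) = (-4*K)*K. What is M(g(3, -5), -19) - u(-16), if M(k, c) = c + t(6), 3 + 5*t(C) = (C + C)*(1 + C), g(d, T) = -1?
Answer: 5106/5 ≈ 1021.2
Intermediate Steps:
t(C) = -3/5 + 2*C*(1 + C)/5 (t(C) = -3/5 + ((C + C)*(1 + C))/5 = -3/5 + ((2*C)*(1 + C))/5 = -3/5 + (2*C*(1 + C))/5 = -3/5 + 2*C*(1 + C)/5)
M(k, c) = 81/5 + c (M(k, c) = c + (-3/5 + (2/5)*6 + (2/5)*6**2) = c + (-3/5 + 12/5 + (2/5)*36) = c + (-3/5 + 12/5 + 72/5) = c + 81/5 = 81/5 + c)
u(K) = -4*K**2
M(g(3, -5), -19) - u(-16) = (81/5 - 19) - (-4)*(-16)**2 = -14/5 - (-4)*256 = -14/5 - 1*(-1024) = -14/5 + 1024 = 5106/5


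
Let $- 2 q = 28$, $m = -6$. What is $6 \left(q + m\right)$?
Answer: $-120$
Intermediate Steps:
$q = -14$ ($q = \left(- \frac{1}{2}\right) 28 = -14$)
$6 \left(q + m\right) = 6 \left(-14 - 6\right) = 6 \left(-20\right) = -120$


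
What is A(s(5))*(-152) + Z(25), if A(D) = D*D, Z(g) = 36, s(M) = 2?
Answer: -572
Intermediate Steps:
A(D) = D²
A(s(5))*(-152) + Z(25) = 2²*(-152) + 36 = 4*(-152) + 36 = -608 + 36 = -572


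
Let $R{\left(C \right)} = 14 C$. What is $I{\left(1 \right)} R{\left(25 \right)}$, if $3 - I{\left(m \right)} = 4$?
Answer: $-350$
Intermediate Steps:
$I{\left(m \right)} = -1$ ($I{\left(m \right)} = 3 - 4 = -1$)
$I{\left(1 \right)} R{\left(25 \right)} = - 14 \cdot 25 = \left(-1\right) 350 = -350$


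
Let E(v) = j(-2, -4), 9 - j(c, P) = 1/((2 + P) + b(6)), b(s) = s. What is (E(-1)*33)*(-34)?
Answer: -19635/2 ≈ -9817.5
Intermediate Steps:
j(c, P) = 9 - 1/(8 + P) (j(c, P) = 9 - 1/((2 + P) + 6) = 9 - 1/(8 + P))
E(v) = 35/4 (E(v) = (71 + 9*(-4))/(8 - 4) = (71 - 36)/4 = (¼)*35 = 35/4)
(E(-1)*33)*(-34) = ((35/4)*33)*(-34) = (1155/4)*(-34) = -19635/2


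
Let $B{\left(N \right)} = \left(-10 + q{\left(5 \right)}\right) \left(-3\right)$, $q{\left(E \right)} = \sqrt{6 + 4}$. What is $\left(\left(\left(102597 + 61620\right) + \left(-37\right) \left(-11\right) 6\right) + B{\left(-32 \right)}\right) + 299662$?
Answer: $466351 - 3 \sqrt{10} \approx 4.6634 \cdot 10^{5}$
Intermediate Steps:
$q{\left(E \right)} = \sqrt{10}$
$B{\left(N \right)} = 30 - 3 \sqrt{10}$ ($B{\left(N \right)} = \left(-10 + \sqrt{10}\right) \left(-3\right) = 30 - 3 \sqrt{10}$)
$\left(\left(\left(102597 + 61620\right) + \left(-37\right) \left(-11\right) 6\right) + B{\left(-32 \right)}\right) + 299662 = \left(\left(\left(102597 + 61620\right) + \left(-37\right) \left(-11\right) 6\right) + \left(30 - 3 \sqrt{10}\right)\right) + 299662 = \left(\left(164217 + 407 \cdot 6\right) + \left(30 - 3 \sqrt{10}\right)\right) + 299662 = \left(\left(164217 + 2442\right) + \left(30 - 3 \sqrt{10}\right)\right) + 299662 = \left(166659 + \left(30 - 3 \sqrt{10}\right)\right) + 299662 = \left(166689 - 3 \sqrt{10}\right) + 299662 = 466351 - 3 \sqrt{10}$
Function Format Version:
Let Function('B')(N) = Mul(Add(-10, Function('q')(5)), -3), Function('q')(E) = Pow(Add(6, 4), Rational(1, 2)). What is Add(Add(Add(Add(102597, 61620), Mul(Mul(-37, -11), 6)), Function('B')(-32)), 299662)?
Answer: Add(466351, Mul(-3, Pow(10, Rational(1, 2)))) ≈ 4.6634e+5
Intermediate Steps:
Function('q')(E) = Pow(10, Rational(1, 2))
Function('B')(N) = Add(30, Mul(-3, Pow(10, Rational(1, 2)))) (Function('B')(N) = Mul(Add(-10, Pow(10, Rational(1, 2))), -3) = Add(30, Mul(-3, Pow(10, Rational(1, 2)))))
Add(Add(Add(Add(102597, 61620), Mul(Mul(-37, -11), 6)), Function('B')(-32)), 299662) = Add(Add(Add(Add(102597, 61620), Mul(Mul(-37, -11), 6)), Add(30, Mul(-3, Pow(10, Rational(1, 2))))), 299662) = Add(Add(Add(164217, Mul(407, 6)), Add(30, Mul(-3, Pow(10, Rational(1, 2))))), 299662) = Add(Add(Add(164217, 2442), Add(30, Mul(-3, Pow(10, Rational(1, 2))))), 299662) = Add(Add(166659, Add(30, Mul(-3, Pow(10, Rational(1, 2))))), 299662) = Add(Add(166689, Mul(-3, Pow(10, Rational(1, 2)))), 299662) = Add(466351, Mul(-3, Pow(10, Rational(1, 2))))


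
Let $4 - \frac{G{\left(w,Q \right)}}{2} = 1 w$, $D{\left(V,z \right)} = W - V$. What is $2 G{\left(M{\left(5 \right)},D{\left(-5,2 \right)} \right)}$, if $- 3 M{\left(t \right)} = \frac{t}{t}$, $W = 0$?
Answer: $\frac{52}{3} \approx 17.333$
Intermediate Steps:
$D{\left(V,z \right)} = - V$ ($D{\left(V,z \right)} = 0 - V = - V$)
$M{\left(t \right)} = - \frac{1}{3}$ ($M{\left(t \right)} = - \frac{t \frac{1}{t}}{3} = \left(- \frac{1}{3}\right) 1 = - \frac{1}{3}$)
$G{\left(w,Q \right)} = 8 - 2 w$ ($G{\left(w,Q \right)} = 8 - 2 \cdot 1 w = 8 - 2 w$)
$2 G{\left(M{\left(5 \right)},D{\left(-5,2 \right)} \right)} = 2 \left(8 - - \frac{2}{3}\right) = 2 \left(8 + \frac{2}{3}\right) = 2 \cdot \frac{26}{3} = \frac{52}{3}$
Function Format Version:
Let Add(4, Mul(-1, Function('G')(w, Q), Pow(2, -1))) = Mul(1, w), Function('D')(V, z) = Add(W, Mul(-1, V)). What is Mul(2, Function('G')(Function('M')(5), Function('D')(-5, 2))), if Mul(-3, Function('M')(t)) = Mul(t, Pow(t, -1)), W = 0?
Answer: Rational(52, 3) ≈ 17.333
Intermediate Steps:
Function('D')(V, z) = Mul(-1, V) (Function('D')(V, z) = Add(0, Mul(-1, V)) = Mul(-1, V))
Function('M')(t) = Rational(-1, 3) (Function('M')(t) = Mul(Rational(-1, 3), Mul(t, Pow(t, -1))) = Mul(Rational(-1, 3), 1) = Rational(-1, 3))
Function('G')(w, Q) = Add(8, Mul(-2, w)) (Function('G')(w, Q) = Add(8, Mul(-2, Mul(1, w))) = Add(8, Mul(-2, w)))
Mul(2, Function('G')(Function('M')(5), Function('D')(-5, 2))) = Mul(2, Add(8, Mul(-2, Rational(-1, 3)))) = Mul(2, Add(8, Rational(2, 3))) = Mul(2, Rational(26, 3)) = Rational(52, 3)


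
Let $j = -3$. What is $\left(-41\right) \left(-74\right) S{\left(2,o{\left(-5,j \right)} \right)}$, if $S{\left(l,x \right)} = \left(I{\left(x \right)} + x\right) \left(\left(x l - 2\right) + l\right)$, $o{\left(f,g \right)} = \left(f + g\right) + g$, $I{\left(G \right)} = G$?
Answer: $1468456$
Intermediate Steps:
$o{\left(f,g \right)} = f + 2 g$
$S{\left(l,x \right)} = 2 x \left(-2 + l + l x\right)$ ($S{\left(l,x \right)} = \left(x + x\right) \left(\left(x l - 2\right) + l\right) = 2 x \left(\left(l x - 2\right) + l\right) = 2 x \left(\left(-2 + l x\right) + l\right) = 2 x \left(-2 + l + l x\right)$)
$\left(-41\right) \left(-74\right) S{\left(2,o{\left(-5,j \right)} \right)} = \left(-41\right) \left(-74\right) 2 \left(-5 + 2 \left(-3\right)\right) \left(-2 + 2 + 2 \left(-5 + 2 \left(-3\right)\right)\right) = 3034 \cdot 2 \left(-5 - 6\right) \left(-2 + 2 + 2 \left(-5 - 6\right)\right) = 3034 \cdot 2 \left(-11\right) \left(-2 + 2 + 2 \left(-11\right)\right) = 3034 \cdot 2 \left(-11\right) \left(-2 + 2 - 22\right) = 3034 \cdot 2 \left(-11\right) \left(-22\right) = 3034 \cdot 484 = 1468456$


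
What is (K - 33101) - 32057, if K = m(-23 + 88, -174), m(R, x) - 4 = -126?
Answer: -65280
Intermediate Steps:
m(R, x) = -122 (m(R, x) = 4 - 126 = -122)
K = -122
(K - 33101) - 32057 = (-122 - 33101) - 32057 = -33223 - 32057 = -65280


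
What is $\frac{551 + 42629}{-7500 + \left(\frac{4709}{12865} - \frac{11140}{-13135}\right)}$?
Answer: $- \frac{1459326608900}{253431628737} \approx -5.7583$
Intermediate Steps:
$\frac{551 + 42629}{-7500 + \left(\frac{4709}{12865} - \frac{11140}{-13135}\right)} = \frac{43180}{-7500 + \left(4709 \cdot \frac{1}{12865} - - \frac{2228}{2627}\right)} = \frac{43180}{-7500 + \left(\frac{4709}{12865} + \frac{2228}{2627}\right)} = \frac{43180}{-7500 + \frac{41033763}{33796355}} = \frac{43180}{- \frac{253431628737}{33796355}} = 43180 \left(- \frac{33796355}{253431628737}\right) = - \frac{1459326608900}{253431628737}$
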